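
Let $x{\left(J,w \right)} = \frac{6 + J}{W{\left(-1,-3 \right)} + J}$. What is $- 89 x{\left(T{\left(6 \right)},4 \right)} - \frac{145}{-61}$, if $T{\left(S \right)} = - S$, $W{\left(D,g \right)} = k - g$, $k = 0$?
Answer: $\frac{145}{61} \approx 2.377$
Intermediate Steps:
$W{\left(D,g \right)} = - g$ ($W{\left(D,g \right)} = 0 - g = - g$)
$x{\left(J,w \right)} = \frac{6 + J}{3 + J}$ ($x{\left(J,w \right)} = \frac{6 + J}{\left(-1\right) \left(-3\right) + J} = \frac{6 + J}{3 + J}$)
$- 89 x{\left(T{\left(6 \right)},4 \right)} - \frac{145}{-61} = - 89 \frac{6 - 6}{3 - 6} - \frac{145}{-61} = - 89 \frac{6 - 6}{3 - 6} - - \frac{145}{61} = - 89 \frac{1}{-3} \cdot 0 + \frac{145}{61} = - 89 \left(\left(- \frac{1}{3}\right) 0\right) + \frac{145}{61} = \left(-89\right) 0 + \frac{145}{61} = 0 + \frac{145}{61} = \frac{145}{61}$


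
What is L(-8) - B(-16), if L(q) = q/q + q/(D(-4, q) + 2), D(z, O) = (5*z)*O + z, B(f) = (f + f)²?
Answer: -80821/79 ≈ -1023.1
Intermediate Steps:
B(f) = 4*f² (B(f) = (2*f)² = 4*f²)
D(z, O) = z + 5*O*z (D(z, O) = 5*O*z + z = z + 5*O*z)
L(q) = 1 + q/(-2 - 20*q) (L(q) = q/q + q/(-4*(1 + 5*q) + 2) = 1 + q/((-4 - 20*q) + 2) = 1 + q/(-2 - 20*q))
L(-8) - B(-16) = (2 + 19*(-8))/(2*(1 + 10*(-8))) - 4*(-16)² = (2 - 152)/(2*(1 - 80)) - 4*256 = (½)*(-150)/(-79) - 1*1024 = (½)*(-1/79)*(-150) - 1024 = 75/79 - 1024 = -80821/79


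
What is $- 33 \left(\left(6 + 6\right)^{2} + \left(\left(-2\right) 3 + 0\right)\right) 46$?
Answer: $-209484$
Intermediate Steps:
$- 33 \left(\left(6 + 6\right)^{2} + \left(\left(-2\right) 3 + 0\right)\right) 46 = - 33 \left(12^{2} + \left(-6 + 0\right)\right) 46 = - 33 \left(144 - 6\right) 46 = \left(-33\right) 138 \cdot 46 = \left(-4554\right) 46 = -209484$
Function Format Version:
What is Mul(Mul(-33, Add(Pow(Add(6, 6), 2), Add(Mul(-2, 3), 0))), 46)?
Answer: -209484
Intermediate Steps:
Mul(Mul(-33, Add(Pow(Add(6, 6), 2), Add(Mul(-2, 3), 0))), 46) = Mul(Mul(-33, Add(Pow(12, 2), Add(-6, 0))), 46) = Mul(Mul(-33, Add(144, -6)), 46) = Mul(Mul(-33, 138), 46) = Mul(-4554, 46) = -209484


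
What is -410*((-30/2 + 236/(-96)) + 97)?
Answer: -391345/12 ≈ -32612.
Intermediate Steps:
-410*((-30/2 + 236/(-96)) + 97) = -410*((-30*1/2 + 236*(-1/96)) + 97) = -410*((-15 - 59/24) + 97) = -410*(-419/24 + 97) = -410*1909/24 = -391345/12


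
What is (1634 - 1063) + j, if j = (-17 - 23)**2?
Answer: 2171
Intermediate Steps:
j = 1600 (j = (-40)**2 = 1600)
(1634 - 1063) + j = (1634 - 1063) + 1600 = 571 + 1600 = 2171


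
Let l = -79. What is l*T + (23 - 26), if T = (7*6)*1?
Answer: -3321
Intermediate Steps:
T = 42 (T = 42*1 = 42)
l*T + (23 - 26) = -79*42 + (23 - 26) = -3318 - 3 = -3321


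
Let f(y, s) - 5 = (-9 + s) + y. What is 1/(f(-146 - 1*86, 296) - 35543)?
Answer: -1/35483 ≈ -2.8183e-5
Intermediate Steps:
f(y, s) = -4 + s + y (f(y, s) = 5 + ((-9 + s) + y) = 5 + (-9 + s + y) = -4 + s + y)
1/(f(-146 - 1*86, 296) - 35543) = 1/((-4 + 296 + (-146 - 1*86)) - 35543) = 1/((-4 + 296 + (-146 - 86)) - 35543) = 1/((-4 + 296 - 232) - 35543) = 1/(60 - 35543) = 1/(-35483) = -1/35483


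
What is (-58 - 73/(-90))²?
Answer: 26491609/8100 ≈ 3270.6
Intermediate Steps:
(-58 - 73/(-90))² = (-58 - 73*(-1/90))² = (-58 + 73/90)² = (-5147/90)² = 26491609/8100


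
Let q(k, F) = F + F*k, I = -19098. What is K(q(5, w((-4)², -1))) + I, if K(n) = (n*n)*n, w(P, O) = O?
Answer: -19314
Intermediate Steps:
K(n) = n³ (K(n) = n²*n = n³)
K(q(5, w((-4)², -1))) + I = (-(1 + 5))³ - 19098 = (-1*6)³ - 19098 = (-6)³ - 19098 = -216 - 19098 = -19314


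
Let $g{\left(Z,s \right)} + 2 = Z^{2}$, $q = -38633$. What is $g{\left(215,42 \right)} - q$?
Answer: $84856$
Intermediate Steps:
$g{\left(Z,s \right)} = -2 + Z^{2}$
$g{\left(215,42 \right)} - q = \left(-2 + 215^{2}\right) - -38633 = \left(-2 + 46225\right) + 38633 = 46223 + 38633 = 84856$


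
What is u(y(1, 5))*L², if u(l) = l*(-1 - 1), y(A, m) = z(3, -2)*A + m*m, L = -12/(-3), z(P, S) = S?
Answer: -736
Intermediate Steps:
L = 4 (L = -12*(-⅓) = 4)
y(A, m) = m² - 2*A (y(A, m) = -2*A + m*m = -2*A + m² = m² - 2*A)
u(l) = -2*l (u(l) = l*(-2) = -2*l)
u(y(1, 5))*L² = -2*(5² - 2*1)*4² = -2*(25 - 2)*16 = -2*23*16 = -46*16 = -736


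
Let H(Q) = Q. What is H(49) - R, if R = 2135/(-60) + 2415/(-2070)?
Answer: 343/4 ≈ 85.750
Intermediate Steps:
R = -147/4 (R = 2135*(-1/60) + 2415*(-1/2070) = -427/12 - 7/6 = -147/4 ≈ -36.750)
H(49) - R = 49 - 1*(-147/4) = 49 + 147/4 = 343/4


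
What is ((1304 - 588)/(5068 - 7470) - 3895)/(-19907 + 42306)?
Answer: -4678253/26901199 ≈ -0.17390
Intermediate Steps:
((1304 - 588)/(5068 - 7470) - 3895)/(-19907 + 42306) = (716/(-2402) - 3895)/22399 = (716*(-1/2402) - 3895)*(1/22399) = (-358/1201 - 3895)*(1/22399) = -4678253/1201*1/22399 = -4678253/26901199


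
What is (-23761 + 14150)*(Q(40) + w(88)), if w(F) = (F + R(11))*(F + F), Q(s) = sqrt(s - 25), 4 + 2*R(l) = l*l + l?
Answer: -257113472 - 9611*sqrt(15) ≈ -2.5715e+8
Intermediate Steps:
R(l) = -2 + l/2 + l**2/2 (R(l) = -2 + (l*l + l)/2 = -2 + (l**2 + l)/2 = -2 + (l + l**2)/2 = -2 + (l/2 + l**2/2) = -2 + l/2 + l**2/2)
Q(s) = sqrt(-25 + s)
w(F) = 2*F*(64 + F) (w(F) = (F + (-2 + (1/2)*11 + (1/2)*11**2))*(F + F) = (F + (-2 + 11/2 + (1/2)*121))*(2*F) = (F + (-2 + 11/2 + 121/2))*(2*F) = (F + 64)*(2*F) = (64 + F)*(2*F) = 2*F*(64 + F))
(-23761 + 14150)*(Q(40) + w(88)) = (-23761 + 14150)*(sqrt(-25 + 40) + 2*88*(64 + 88)) = -9611*(sqrt(15) + 2*88*152) = -9611*(sqrt(15) + 26752) = -9611*(26752 + sqrt(15)) = -257113472 - 9611*sqrt(15)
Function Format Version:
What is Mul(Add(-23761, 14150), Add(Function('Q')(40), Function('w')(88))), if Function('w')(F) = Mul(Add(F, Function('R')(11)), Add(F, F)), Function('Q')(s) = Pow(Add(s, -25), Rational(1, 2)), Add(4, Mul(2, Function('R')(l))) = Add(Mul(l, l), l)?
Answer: Add(-257113472, Mul(-9611, Pow(15, Rational(1, 2)))) ≈ -2.5715e+8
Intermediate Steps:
Function('R')(l) = Add(-2, Mul(Rational(1, 2), l), Mul(Rational(1, 2), Pow(l, 2))) (Function('R')(l) = Add(-2, Mul(Rational(1, 2), Add(Mul(l, l), l))) = Add(-2, Mul(Rational(1, 2), Add(Pow(l, 2), l))) = Add(-2, Mul(Rational(1, 2), Add(l, Pow(l, 2)))) = Add(-2, Add(Mul(Rational(1, 2), l), Mul(Rational(1, 2), Pow(l, 2)))) = Add(-2, Mul(Rational(1, 2), l), Mul(Rational(1, 2), Pow(l, 2))))
Function('Q')(s) = Pow(Add(-25, s), Rational(1, 2))
Function('w')(F) = Mul(2, F, Add(64, F)) (Function('w')(F) = Mul(Add(F, Add(-2, Mul(Rational(1, 2), 11), Mul(Rational(1, 2), Pow(11, 2)))), Add(F, F)) = Mul(Add(F, Add(-2, Rational(11, 2), Mul(Rational(1, 2), 121))), Mul(2, F)) = Mul(Add(F, Add(-2, Rational(11, 2), Rational(121, 2))), Mul(2, F)) = Mul(Add(F, 64), Mul(2, F)) = Mul(Add(64, F), Mul(2, F)) = Mul(2, F, Add(64, F)))
Mul(Add(-23761, 14150), Add(Function('Q')(40), Function('w')(88))) = Mul(Add(-23761, 14150), Add(Pow(Add(-25, 40), Rational(1, 2)), Mul(2, 88, Add(64, 88)))) = Mul(-9611, Add(Pow(15, Rational(1, 2)), Mul(2, 88, 152))) = Mul(-9611, Add(Pow(15, Rational(1, 2)), 26752)) = Mul(-9611, Add(26752, Pow(15, Rational(1, 2)))) = Add(-257113472, Mul(-9611, Pow(15, Rational(1, 2))))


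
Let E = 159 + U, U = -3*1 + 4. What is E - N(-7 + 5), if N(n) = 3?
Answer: 157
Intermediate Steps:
U = 1 (U = -3 + 4 = 1)
E = 160 (E = 159 + 1 = 160)
E - N(-7 + 5) = 160 - 1*3 = 160 - 3 = 157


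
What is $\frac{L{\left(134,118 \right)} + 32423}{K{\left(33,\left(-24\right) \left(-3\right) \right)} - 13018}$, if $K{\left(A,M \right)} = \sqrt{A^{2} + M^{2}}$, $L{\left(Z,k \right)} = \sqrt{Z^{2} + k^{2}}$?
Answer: $- \frac{422082614}{169462051} - \frac{97269 \sqrt{697}}{169462051} - \frac{26036 \sqrt{7970}}{169462051} - \frac{6 \sqrt{5555090}}{169462051} \approx -2.5197$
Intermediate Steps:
$\frac{L{\left(134,118 \right)} + 32423}{K{\left(33,\left(-24\right) \left(-3\right) \right)} - 13018} = \frac{\sqrt{134^{2} + 118^{2}} + 32423}{\sqrt{33^{2} + \left(\left(-24\right) \left(-3\right)\right)^{2}} - 13018} = \frac{\sqrt{17956 + 13924} + 32423}{\sqrt{1089 + 72^{2}} - 13018} = \frac{\sqrt{31880} + 32423}{\sqrt{1089 + 5184} - 13018} = \frac{2 \sqrt{7970} + 32423}{\sqrt{6273} - 13018} = \frac{32423 + 2 \sqrt{7970}}{3 \sqrt{697} - 13018} = \frac{32423 + 2 \sqrt{7970}}{-13018 + 3 \sqrt{697}}$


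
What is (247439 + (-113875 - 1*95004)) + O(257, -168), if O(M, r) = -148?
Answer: 38412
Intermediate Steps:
(247439 + (-113875 - 1*95004)) + O(257, -168) = (247439 + (-113875 - 1*95004)) - 148 = (247439 + (-113875 - 95004)) - 148 = (247439 - 208879) - 148 = 38560 - 148 = 38412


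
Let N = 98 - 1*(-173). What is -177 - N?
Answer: -448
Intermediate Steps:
N = 271 (N = 98 + 173 = 271)
-177 - N = -177 - 1*271 = -177 - 271 = -448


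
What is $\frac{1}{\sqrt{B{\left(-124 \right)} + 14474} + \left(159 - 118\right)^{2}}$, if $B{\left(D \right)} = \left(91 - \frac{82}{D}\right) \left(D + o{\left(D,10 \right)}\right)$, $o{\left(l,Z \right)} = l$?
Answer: $\frac{1681}{2834019} - \frac{i \sqrt{8258}}{2834019} \approx 0.00059315 - 3.2065 \cdot 10^{-5} i$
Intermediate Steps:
$B{\left(D \right)} = 2 D \left(91 - \frac{82}{D}\right)$ ($B{\left(D \right)} = \left(91 - \frac{82}{D}\right) \left(D + D\right) = \left(91 - \frac{82}{D}\right) 2 D = 2 D \left(91 - \frac{82}{D}\right)$)
$\frac{1}{\sqrt{B{\left(-124 \right)} + 14474} + \left(159 - 118\right)^{2}} = \frac{1}{\sqrt{\left(-164 + 182 \left(-124\right)\right) + 14474} + \left(159 - 118\right)^{2}} = \frac{1}{\sqrt{\left(-164 - 22568\right) + 14474} + 41^{2}} = \frac{1}{\sqrt{-22732 + 14474} + 1681} = \frac{1}{\sqrt{-8258} + 1681} = \frac{1}{i \sqrt{8258} + 1681} = \frac{1}{1681 + i \sqrt{8258}}$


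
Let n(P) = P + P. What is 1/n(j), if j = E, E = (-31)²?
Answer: 1/1922 ≈ 0.00052029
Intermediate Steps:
E = 961
j = 961
n(P) = 2*P
1/n(j) = 1/(2*961) = 1/1922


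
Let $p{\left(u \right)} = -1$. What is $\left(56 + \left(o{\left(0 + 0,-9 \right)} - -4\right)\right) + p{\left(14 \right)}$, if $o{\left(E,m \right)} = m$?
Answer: $50$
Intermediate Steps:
$\left(56 + \left(o{\left(0 + 0,-9 \right)} - -4\right)\right) + p{\left(14 \right)} = \left(56 - 5\right) - 1 = 51 - 1 = 50$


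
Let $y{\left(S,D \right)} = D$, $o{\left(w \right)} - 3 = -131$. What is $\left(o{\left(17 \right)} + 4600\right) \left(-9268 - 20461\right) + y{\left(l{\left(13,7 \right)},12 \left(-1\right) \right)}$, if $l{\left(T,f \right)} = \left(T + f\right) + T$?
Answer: $-132948100$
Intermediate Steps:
$o{\left(w \right)} = -128$ ($o{\left(w \right)} = 3 - 131 = -128$)
$l{\left(T,f \right)} = f + 2 T$
$\left(o{\left(17 \right)} + 4600\right) \left(-9268 - 20461\right) + y{\left(l{\left(13,7 \right)},12 \left(-1\right) \right)} = \left(-128 + 4600\right) \left(-9268 - 20461\right) + 12 \left(-1\right) = 4472 \left(-29729\right) - 12 = -132948088 - 12 = -132948100$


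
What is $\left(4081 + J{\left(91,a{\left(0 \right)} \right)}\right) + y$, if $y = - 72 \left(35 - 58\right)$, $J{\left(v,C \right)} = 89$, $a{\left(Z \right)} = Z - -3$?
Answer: $5826$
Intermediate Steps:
$a{\left(Z \right)} = 3 + Z$ ($a{\left(Z \right)} = Z + 3 = 3 + Z$)
$y = 1656$ ($y = \left(-72\right) \left(-23\right) = 1656$)
$\left(4081 + J{\left(91,a{\left(0 \right)} \right)}\right) + y = \left(4081 + 89\right) + 1656 = 4170 + 1656 = 5826$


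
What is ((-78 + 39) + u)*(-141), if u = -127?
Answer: 23406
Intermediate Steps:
((-78 + 39) + u)*(-141) = ((-78 + 39) - 127)*(-141) = (-39 - 127)*(-141) = -166*(-141) = 23406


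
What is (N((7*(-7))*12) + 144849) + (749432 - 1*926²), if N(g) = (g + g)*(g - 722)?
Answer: 1577365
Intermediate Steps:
N(g) = 2*g*(-722 + g) (N(g) = (2*g)*(-722 + g) = 2*g*(-722 + g))
(N((7*(-7))*12) + 144849) + (749432 - 1*926²) = (2*((7*(-7))*12)*(-722 + (7*(-7))*12) + 144849) + (749432 - 1*926²) = (2*(-49*12)*(-722 - 49*12) + 144849) + (749432 - 1*857476) = (2*(-588)*(-722 - 588) + 144849) + (749432 - 857476) = (2*(-588)*(-1310) + 144849) - 108044 = (1540560 + 144849) - 108044 = 1685409 - 108044 = 1577365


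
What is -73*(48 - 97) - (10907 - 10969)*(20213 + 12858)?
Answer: 2053979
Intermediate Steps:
-73*(48 - 97) - (10907 - 10969)*(20213 + 12858) = -73*(-49) - (-62)*33071 = 3577 - 1*(-2050402) = 3577 + 2050402 = 2053979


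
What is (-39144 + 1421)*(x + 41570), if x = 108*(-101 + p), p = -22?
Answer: -1067032778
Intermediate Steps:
x = -13284 (x = 108*(-101 - 22) = 108*(-123) = -13284)
(-39144 + 1421)*(x + 41570) = (-39144 + 1421)*(-13284 + 41570) = -37723*28286 = -1067032778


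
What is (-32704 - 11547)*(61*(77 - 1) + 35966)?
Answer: -1796679102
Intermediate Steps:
(-32704 - 11547)*(61*(77 - 1) + 35966) = -44251*(61*76 + 35966) = -44251*(4636 + 35966) = -44251*40602 = -1796679102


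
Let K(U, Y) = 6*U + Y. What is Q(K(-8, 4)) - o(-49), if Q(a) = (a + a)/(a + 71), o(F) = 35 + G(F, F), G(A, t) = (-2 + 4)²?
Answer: -1141/27 ≈ -42.259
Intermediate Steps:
G(A, t) = 4 (G(A, t) = 2² = 4)
o(F) = 39 (o(F) = 35 + 4 = 39)
K(U, Y) = Y + 6*U
Q(a) = 2*a/(71 + a) (Q(a) = (2*a)/(71 + a) = 2*a/(71 + a))
Q(K(-8, 4)) - o(-49) = 2*(4 + 6*(-8))/(71 + (4 + 6*(-8))) - 1*39 = 2*(4 - 48)/(71 + (4 - 48)) - 39 = 2*(-44)/(71 - 44) - 39 = 2*(-44)/27 - 39 = 2*(-44)*(1/27) - 39 = -88/27 - 39 = -1141/27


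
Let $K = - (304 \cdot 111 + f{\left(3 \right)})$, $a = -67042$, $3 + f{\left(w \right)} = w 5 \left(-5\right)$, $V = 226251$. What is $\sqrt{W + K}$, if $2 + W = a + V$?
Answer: $3 \sqrt{13949} \approx 354.32$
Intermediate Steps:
$f{\left(w \right)} = -3 - 25 w$ ($f{\left(w \right)} = -3 + w 5 \left(-5\right) = -3 + 5 w \left(-5\right) = -3 - 25 w$)
$K = -33666$ ($K = - (304 \cdot 111 - 78) = - (33744 - 78) = \left(-1\right) 33666 = -33666$)
$W = 159207$ ($W = -2 + \left(-67042 + 226251\right) = -2 + 159209 = 159207$)
$\sqrt{W + K} = \sqrt{159207 - 33666} = \sqrt{125541} = 3 \sqrt{13949}$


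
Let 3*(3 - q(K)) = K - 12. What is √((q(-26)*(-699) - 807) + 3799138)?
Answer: 6*√105205 ≈ 1946.1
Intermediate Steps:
q(K) = 7 - K/3 (q(K) = 3 - (K - 12)/3 = 3 - (-12 + K)/3 = 3 + (4 - K/3) = 7 - K/3)
√((q(-26)*(-699) - 807) + 3799138) = √(((7 - ⅓*(-26))*(-699) - 807) + 3799138) = √(((7 + 26/3)*(-699) - 807) + 3799138) = √(((47/3)*(-699) - 807) + 3799138) = √((-10951 - 807) + 3799138) = √(-11758 + 3799138) = √3787380 = 6*√105205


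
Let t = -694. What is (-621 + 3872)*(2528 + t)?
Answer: 5962334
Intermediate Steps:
(-621 + 3872)*(2528 + t) = (-621 + 3872)*(2528 - 694) = 3251*1834 = 5962334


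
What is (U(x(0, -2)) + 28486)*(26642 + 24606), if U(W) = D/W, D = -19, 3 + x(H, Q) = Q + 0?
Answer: 7300226352/5 ≈ 1.4600e+9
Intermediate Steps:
x(H, Q) = -3 + Q (x(H, Q) = -3 + (Q + 0) = -3 + Q)
U(W) = -19/W
(U(x(0, -2)) + 28486)*(26642 + 24606) = (-19/(-3 - 2) + 28486)*(26642 + 24606) = (-19/(-5) + 28486)*51248 = (-19*(-1/5) + 28486)*51248 = (19/5 + 28486)*51248 = (142449/5)*51248 = 7300226352/5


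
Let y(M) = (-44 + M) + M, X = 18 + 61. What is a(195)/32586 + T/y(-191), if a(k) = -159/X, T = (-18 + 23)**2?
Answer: -5368757/91387437 ≈ -0.058747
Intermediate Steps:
X = 79
T = 25 (T = 5**2 = 25)
a(k) = -159/79
y(M) = -44 + 2*M
a(195)/32586 + T/y(-191) = -159/79/32586 + 25/(-44 + 2*(-191)) = -159/79*1/32586 + 25/(-44 - 382) = -53/858098 + 25/(-426) = -53/858098 + 25*(-1/426) = -53/858098 - 25/426 = -5368757/91387437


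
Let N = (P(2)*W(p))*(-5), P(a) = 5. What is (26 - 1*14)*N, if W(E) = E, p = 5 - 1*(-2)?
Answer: -2100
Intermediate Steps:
p = 7 (p = 5 + 2 = 7)
N = -175 (N = (5*7)*(-5) = 35*(-5) = -175)
(26 - 1*14)*N = (26 - 1*14)*(-175) = (26 - 14)*(-175) = 12*(-175) = -2100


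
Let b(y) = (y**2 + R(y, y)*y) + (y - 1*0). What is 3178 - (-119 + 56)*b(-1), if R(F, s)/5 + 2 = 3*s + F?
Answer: 5068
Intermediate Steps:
R(F, s) = -10 + 5*F + 15*s (R(F, s) = -10 + 5*(3*s + F) = -10 + 5*(F + 3*s) = -10 + (5*F + 15*s) = -10 + 5*F + 15*s)
b(y) = y + y**2 + y*(-10 + 20*y) (b(y) = (y**2 + (-10 + 5*y + 15*y)*y) + (y - 1*0) = (y**2 + (-10 + 20*y)*y) + (y + 0) = (y**2 + y*(-10 + 20*y)) + y = y + y**2 + y*(-10 + 20*y))
3178 - (-119 + 56)*b(-1) = 3178 - (-119 + 56)*3*(-1)*(-3 + 7*(-1)) = 3178 - (-63)*3*(-1)*(-3 - 7) = 3178 - (-63)*3*(-1)*(-10) = 3178 - (-63)*30 = 3178 - 1*(-1890) = 3178 + 1890 = 5068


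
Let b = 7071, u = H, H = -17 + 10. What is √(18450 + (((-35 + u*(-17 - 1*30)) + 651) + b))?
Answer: √26466 ≈ 162.68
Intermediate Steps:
H = -7
u = -7
√(18450 + (((-35 + u*(-17 - 1*30)) + 651) + b)) = √(18450 + (((-35 - 7*(-17 - 1*30)) + 651) + 7071)) = √(18450 + (((-35 - 7*(-17 - 30)) + 651) + 7071)) = √(18450 + (((-35 - 7*(-47)) + 651) + 7071)) = √(18450 + (((-35 + 329) + 651) + 7071)) = √(18450 + ((294 + 651) + 7071)) = √(18450 + (945 + 7071)) = √(18450 + 8016) = √26466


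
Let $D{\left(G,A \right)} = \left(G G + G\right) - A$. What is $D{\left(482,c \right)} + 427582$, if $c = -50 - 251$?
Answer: $660689$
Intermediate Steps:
$c = -301$
$D{\left(G,A \right)} = G + G^{2} - A$ ($D{\left(G,A \right)} = \left(G^{2} + G\right) - A = \left(G + G^{2}\right) - A = G + G^{2} - A$)
$D{\left(482,c \right)} + 427582 = \left(482 + 482^{2} - -301\right) + 427582 = \left(482 + 232324 + 301\right) + 427582 = 233107 + 427582 = 660689$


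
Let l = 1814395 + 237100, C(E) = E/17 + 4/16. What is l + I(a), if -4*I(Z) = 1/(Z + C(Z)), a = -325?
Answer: 47970107602/23383 ≈ 2.0515e+6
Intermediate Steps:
C(E) = ¼ + E/17 (C(E) = E*(1/17) + 4*(1/16) = E/17 + ¼ = ¼ + E/17)
l = 2051495
I(Z) = -1/(4*(¼ + 18*Z/17)) (I(Z) = -1/(4*(Z + (¼ + Z/17))) = -1/(4*(¼ + 18*Z/17)))
l + I(a) = 2051495 - 17/(17 + 72*(-325)) = 2051495 - 17/(17 - 23400) = 2051495 - 17/(-23383) = 2051495 - 17*(-1/23383) = 2051495 + 17/23383 = 47970107602/23383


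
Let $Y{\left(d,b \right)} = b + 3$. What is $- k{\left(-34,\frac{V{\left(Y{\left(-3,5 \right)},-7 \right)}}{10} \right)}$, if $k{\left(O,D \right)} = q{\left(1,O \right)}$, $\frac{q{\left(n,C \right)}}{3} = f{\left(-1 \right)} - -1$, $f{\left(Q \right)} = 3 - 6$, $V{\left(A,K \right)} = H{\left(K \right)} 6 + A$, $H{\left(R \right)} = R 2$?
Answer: $6$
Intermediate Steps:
$H{\left(R \right)} = 2 R$
$Y{\left(d,b \right)} = 3 + b$
$V{\left(A,K \right)} = A + 12 K$ ($V{\left(A,K \right)} = 2 K 6 + A = 12 K + A = A + 12 K$)
$f{\left(Q \right)} = -3$ ($f{\left(Q \right)} = 3 - 6 = -3$)
$q{\left(n,C \right)} = -6$ ($q{\left(n,C \right)} = 3 \left(-3 - -1\right) = 3 \left(-3 + 1\right) = 3 \left(-2\right) = -6$)
$k{\left(O,D \right)} = -6$
$- k{\left(-34,\frac{V{\left(Y{\left(-3,5 \right)},-7 \right)}}{10} \right)} = \left(-1\right) \left(-6\right) = 6$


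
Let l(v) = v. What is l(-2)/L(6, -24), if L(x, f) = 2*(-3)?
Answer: ⅓ ≈ 0.33333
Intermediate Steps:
L(x, f) = -6
l(-2)/L(6, -24) = -2/(-6) = -2*(-⅙) = ⅓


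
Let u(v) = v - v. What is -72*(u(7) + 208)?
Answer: -14976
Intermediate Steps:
u(v) = 0
-72*(u(7) + 208) = -72*(0 + 208) = -72*208 = -14976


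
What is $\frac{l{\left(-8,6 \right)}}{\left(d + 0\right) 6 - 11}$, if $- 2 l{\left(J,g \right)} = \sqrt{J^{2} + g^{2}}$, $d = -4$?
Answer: $\frac{1}{7} \approx 0.14286$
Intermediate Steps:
$l{\left(J,g \right)} = - \frac{\sqrt{J^{2} + g^{2}}}{2}$
$\frac{l{\left(-8,6 \right)}}{\left(d + 0\right) 6 - 11} = \frac{\left(- \frac{1}{2}\right) \sqrt{\left(-8\right)^{2} + 6^{2}}}{\left(-4 + 0\right) 6 - 11} = \frac{\left(- \frac{1}{2}\right) \sqrt{64 + 36}}{\left(-4\right) 6 - 11} = \frac{\left(- \frac{1}{2}\right) \sqrt{100}}{-24 - 11} = \frac{\left(- \frac{1}{2}\right) 10}{-35} = \left(-5\right) \left(- \frac{1}{35}\right) = \frac{1}{7}$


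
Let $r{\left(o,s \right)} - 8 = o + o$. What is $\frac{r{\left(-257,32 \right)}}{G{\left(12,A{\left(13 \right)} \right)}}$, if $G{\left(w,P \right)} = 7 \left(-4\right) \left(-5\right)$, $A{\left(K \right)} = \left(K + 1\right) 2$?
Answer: $- \frac{253}{70} \approx -3.6143$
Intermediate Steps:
$A{\left(K \right)} = 2 + 2 K$ ($A{\left(K \right)} = \left(1 + K\right) 2 = 2 + 2 K$)
$G{\left(w,P \right)} = 140$ ($G{\left(w,P \right)} = \left(-28\right) \left(-5\right) = 140$)
$r{\left(o,s \right)} = 8 + 2 o$ ($r{\left(o,s \right)} = 8 + \left(o + o\right) = 8 + 2 o$)
$\frac{r{\left(-257,32 \right)}}{G{\left(12,A{\left(13 \right)} \right)}} = \frac{8 + 2 \left(-257\right)}{140} = \left(8 - 514\right) \frac{1}{140} = \left(-506\right) \frac{1}{140} = - \frac{253}{70}$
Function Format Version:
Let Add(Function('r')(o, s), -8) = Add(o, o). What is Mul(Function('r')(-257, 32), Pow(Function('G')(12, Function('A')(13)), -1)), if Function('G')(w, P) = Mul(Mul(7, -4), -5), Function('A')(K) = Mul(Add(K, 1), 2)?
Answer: Rational(-253, 70) ≈ -3.6143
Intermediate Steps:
Function('A')(K) = Add(2, Mul(2, K)) (Function('A')(K) = Mul(Add(1, K), 2) = Add(2, Mul(2, K)))
Function('G')(w, P) = 140 (Function('G')(w, P) = Mul(-28, -5) = 140)
Function('r')(o, s) = Add(8, Mul(2, o)) (Function('r')(o, s) = Add(8, Add(o, o)) = Add(8, Mul(2, o)))
Mul(Function('r')(-257, 32), Pow(Function('G')(12, Function('A')(13)), -1)) = Mul(Add(8, Mul(2, -257)), Pow(140, -1)) = Mul(Add(8, -514), Rational(1, 140)) = Mul(-506, Rational(1, 140)) = Rational(-253, 70)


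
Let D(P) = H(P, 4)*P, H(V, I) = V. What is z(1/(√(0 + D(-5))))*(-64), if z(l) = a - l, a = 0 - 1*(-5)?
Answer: -1536/5 ≈ -307.20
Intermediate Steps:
D(P) = P² (D(P) = P*P = P²)
a = 5 (a = 0 + 5 = 5)
z(l) = 5 - l
z(1/(√(0 + D(-5))))*(-64) = (5 - 1/(√(0 + (-5)²)))*(-64) = (5 - 1/(√(0 + 25)))*(-64) = (5 - 1/(√25))*(-64) = (5 - 1/5)*(-64) = (5 - 1*⅕)*(-64) = (5 - ⅕)*(-64) = (24/5)*(-64) = -1536/5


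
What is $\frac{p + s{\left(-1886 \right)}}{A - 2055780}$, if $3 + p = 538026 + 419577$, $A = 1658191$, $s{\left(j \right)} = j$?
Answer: $- \frac{955714}{397589} \approx -2.4038$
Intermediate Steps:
$p = 957600$ ($p = -3 + \left(538026 + 419577\right) = -3 + 957603 = 957600$)
$\frac{p + s{\left(-1886 \right)}}{A - 2055780} = \frac{957600 - 1886}{1658191 - 2055780} = \frac{955714}{-397589} = 955714 \left(- \frac{1}{397589}\right) = - \frac{955714}{397589}$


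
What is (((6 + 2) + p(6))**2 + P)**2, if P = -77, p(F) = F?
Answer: 14161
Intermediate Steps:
(((6 + 2) + p(6))**2 + P)**2 = (((6 + 2) + 6)**2 - 77)**2 = ((8 + 6)**2 - 77)**2 = (14**2 - 77)**2 = (196 - 77)**2 = 119**2 = 14161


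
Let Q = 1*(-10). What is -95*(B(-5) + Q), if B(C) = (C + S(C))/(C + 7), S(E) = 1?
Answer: 1140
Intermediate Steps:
B(C) = (1 + C)/(7 + C) (B(C) = (C + 1)/(C + 7) = (1 + C)/(7 + C))
Q = -10
-95*(B(-5) + Q) = -95*((1 - 5)/(7 - 5) - 10) = -95*(-4/2 - 10) = -95*((½)*(-4) - 10) = -95*(-2 - 10) = -95*(-12) = 1140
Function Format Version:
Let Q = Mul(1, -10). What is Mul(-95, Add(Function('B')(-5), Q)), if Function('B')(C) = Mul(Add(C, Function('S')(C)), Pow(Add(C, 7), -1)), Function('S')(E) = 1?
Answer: 1140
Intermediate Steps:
Function('B')(C) = Mul(Pow(Add(7, C), -1), Add(1, C)) (Function('B')(C) = Mul(Add(C, 1), Pow(Add(C, 7), -1)) = Mul(Add(1, C), Pow(Add(7, C), -1)) = Mul(Pow(Add(7, C), -1), Add(1, C)))
Q = -10
Mul(-95, Add(Function('B')(-5), Q)) = Mul(-95, Add(Mul(Pow(Add(7, -5), -1), Add(1, -5)), -10)) = Mul(-95, Add(Mul(Pow(2, -1), -4), -10)) = Mul(-95, Add(Mul(Rational(1, 2), -4), -10)) = Mul(-95, Add(-2, -10)) = Mul(-95, -12) = 1140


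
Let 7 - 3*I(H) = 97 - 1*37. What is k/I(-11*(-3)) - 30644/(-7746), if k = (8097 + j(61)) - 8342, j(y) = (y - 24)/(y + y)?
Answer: 445934059/25042818 ≈ 17.807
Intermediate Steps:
I(H) = -53/3 (I(H) = 7/3 - (97 - 1*37)/3 = 7/3 - (97 - 37)/3 = 7/3 - ⅓*60 = 7/3 - 20 = -53/3)
j(y) = (-24 + y)/(2*y) (j(y) = (-24 + y)/((2*y)) = (-24 + y)*(1/(2*y)) = (-24 + y)/(2*y))
k = -29853/122 (k = (8097 + (½)*(-24 + 61)/61) - 8342 = (8097 + (½)*(1/61)*37) - 8342 = (8097 + 37/122) - 8342 = 987871/122 - 8342 = -29853/122 ≈ -244.70)
k/I(-11*(-3)) - 30644/(-7746) = -29853/(122*(-53/3)) - 30644/(-7746) = -29853/122*(-3/53) - 30644*(-1/7746) = 89559/6466 + 15322/3873 = 445934059/25042818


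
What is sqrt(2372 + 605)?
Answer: sqrt(2977) ≈ 54.562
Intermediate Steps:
sqrt(2372 + 605) = sqrt(2977)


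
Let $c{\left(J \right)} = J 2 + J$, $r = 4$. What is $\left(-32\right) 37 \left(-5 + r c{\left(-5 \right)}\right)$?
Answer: $76960$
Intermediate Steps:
$c{\left(J \right)} = 3 J$ ($c{\left(J \right)} = 2 J + J = 3 J$)
$\left(-32\right) 37 \left(-5 + r c{\left(-5 \right)}\right) = \left(-32\right) 37 \left(-5 + 4 \cdot 3 \left(-5\right)\right) = - 1184 \left(-5 + 4 \left(-15\right)\right) = - 1184 \left(-5 - 60\right) = \left(-1184\right) \left(-65\right) = 76960$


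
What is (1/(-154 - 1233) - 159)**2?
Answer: 48635245156/1923769 ≈ 25281.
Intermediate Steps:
(1/(-154 - 1233) - 159)**2 = (1/(-1387) - 159)**2 = (-1/1387 - 159)**2 = (-220534/1387)**2 = 48635245156/1923769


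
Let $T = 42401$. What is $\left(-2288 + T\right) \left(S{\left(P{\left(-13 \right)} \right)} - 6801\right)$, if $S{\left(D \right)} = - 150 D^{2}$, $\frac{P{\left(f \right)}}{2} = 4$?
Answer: $-657893313$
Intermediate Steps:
$P{\left(f \right)} = 8$ ($P{\left(f \right)} = 2 \cdot 4 = 8$)
$\left(-2288 + T\right) \left(S{\left(P{\left(-13 \right)} \right)} - 6801\right) = \left(-2288 + 42401\right) \left(- 150 \cdot 8^{2} - 6801\right) = 40113 \left(\left(-150\right) 64 - 6801\right) = 40113 \left(-9600 - 6801\right) = 40113 \left(-16401\right) = -657893313$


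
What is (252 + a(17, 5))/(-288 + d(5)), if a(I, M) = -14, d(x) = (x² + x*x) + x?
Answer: -238/233 ≈ -1.0215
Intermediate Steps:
d(x) = x + 2*x² (d(x) = (x² + x²) + x = 2*x² + x = x + 2*x²)
(252 + a(17, 5))/(-288 + d(5)) = (252 - 14)/(-288 + 5*(1 + 2*5)) = 238/(-288 + 5*(1 + 10)) = 238/(-288 + 5*11) = 238/(-288 + 55) = 238/(-233) = 238*(-1/233) = -238/233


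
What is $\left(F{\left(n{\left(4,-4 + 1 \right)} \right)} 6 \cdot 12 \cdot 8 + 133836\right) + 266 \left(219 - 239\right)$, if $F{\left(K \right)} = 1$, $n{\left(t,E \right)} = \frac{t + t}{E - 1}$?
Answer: $129092$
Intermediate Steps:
$n{\left(t,E \right)} = \frac{2 t}{-1 + E}$
$\left(F{\left(n{\left(4,-4 + 1 \right)} \right)} 6 \cdot 12 \cdot 8 + 133836\right) + 266 \left(219 - 239\right) = \left(1 \cdot 6 \cdot 12 \cdot 8 + 133836\right) + 266 \left(219 - 239\right) = \left(1 \cdot 72 \cdot 8 + 133836\right) + 266 \left(-20\right) = \left(1 \cdot 576 + 133836\right) - 5320 = \left(576 + 133836\right) - 5320 = 134412 - 5320 = 129092$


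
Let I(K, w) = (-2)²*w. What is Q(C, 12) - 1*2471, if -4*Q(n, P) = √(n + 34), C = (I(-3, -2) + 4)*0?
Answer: -2471 - √34/4 ≈ -2472.5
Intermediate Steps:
I(K, w) = 4*w
C = 0 (C = (4*(-2) + 4)*0 = (-8 + 4)*0 = -4*0 = 0)
Q(n, P) = -√(34 + n)/4 (Q(n, P) = -√(n + 34)/4 = -√(34 + n)/4)
Q(C, 12) - 1*2471 = -√(34 + 0)/4 - 1*2471 = -√34/4 - 2471 = -2471 - √34/4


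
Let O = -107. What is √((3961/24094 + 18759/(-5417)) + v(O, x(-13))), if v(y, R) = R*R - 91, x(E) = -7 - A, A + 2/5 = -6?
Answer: I*√40005483629623787814/652585990 ≈ 9.6922*I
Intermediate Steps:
A = -32/5 (A = -⅖ - 6 = -32/5 ≈ -6.4000)
x(E) = -⅗ (x(E) = -7 - 1*(-32/5) = -7 + 32/5 = -⅗)
v(y, R) = -91 + R² (v(y, R) = R² - 91 = -91 + R²)
√((3961/24094 + 18759/(-5417)) + v(O, x(-13))) = √((3961/24094 + 18759/(-5417)) + (-91 + (-⅗)²)) = √((3961*(1/24094) + 18759*(-1/5417)) + (-91 + 9/25)) = √((3961/24094 - 18759/5417) - 2266/25) = √(-430522609/130517198 - 2266/25) = √(-306515035893/3262929950) = I*√40005483629623787814/652585990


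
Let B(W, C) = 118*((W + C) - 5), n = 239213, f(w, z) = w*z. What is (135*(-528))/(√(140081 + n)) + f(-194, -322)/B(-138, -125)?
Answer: -15617/7906 - 35640*√379294/189647 ≈ -117.71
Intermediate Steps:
B(W, C) = -590 + 118*C + 118*W (B(W, C) = 118*((C + W) - 5) = 118*(-5 + C + W) = -590 + 118*C + 118*W)
(135*(-528))/(√(140081 + n)) + f(-194, -322)/B(-138, -125) = (135*(-528))/(√(140081 + 239213)) + (-194*(-322))/(-590 + 118*(-125) + 118*(-138)) = -71280*√379294/379294 + 62468/(-590 - 14750 - 16284) = -35640*√379294/189647 + 62468/(-31624) = -35640*√379294/189647 + 62468*(-1/31624) = -35640*√379294/189647 - 15617/7906 = -15617/7906 - 35640*√379294/189647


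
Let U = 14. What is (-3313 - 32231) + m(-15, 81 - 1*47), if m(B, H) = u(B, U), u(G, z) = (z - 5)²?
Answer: -35463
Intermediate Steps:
u(G, z) = (-5 + z)²
m(B, H) = 81 (m(B, H) = (-5 + 14)² = 9² = 81)
(-3313 - 32231) + m(-15, 81 - 1*47) = (-3313 - 32231) + 81 = -35544 + 81 = -35463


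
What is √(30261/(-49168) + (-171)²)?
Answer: √90163778379/1756 ≈ 171.00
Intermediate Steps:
√(30261/(-49168) + (-171)²) = √(30261*(-1/49168) + 29241) = √(-4323/7024 + 29241) = √(205384461/7024) = √90163778379/1756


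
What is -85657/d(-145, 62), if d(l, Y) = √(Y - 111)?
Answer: 85657*I/7 ≈ 12237.0*I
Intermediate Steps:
d(l, Y) = √(-111 + Y)
-85657/d(-145, 62) = -85657/√(-111 + 62) = -85657*(-I/7) = -(-85657)*I/7 = 85657*I/7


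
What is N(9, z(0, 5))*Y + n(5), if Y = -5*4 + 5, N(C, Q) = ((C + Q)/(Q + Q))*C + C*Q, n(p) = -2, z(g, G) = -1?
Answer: 673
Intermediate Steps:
N(C, Q) = C*Q + C*(C + Q)/(2*Q) (N(C, Q) = ((C + Q)/((2*Q)))*C + C*Q = ((C + Q)*(1/(2*Q)))*C + C*Q = ((C + Q)/(2*Q))*C + C*Q = C*(C + Q)/(2*Q) + C*Q = C*Q + C*(C + Q)/(2*Q))
Y = -15 (Y = -20 + 5 = -15)
N(9, z(0, 5))*Y + n(5) = ((½)*9*(9 - (1 + 2*(-1)))/(-1))*(-15) - 2 = ((½)*9*(-1)*(9 - (1 - 2)))*(-15) - 2 = ((½)*9*(-1)*(9 - 1*(-1)))*(-15) - 2 = ((½)*9*(-1)*(9 + 1))*(-15) - 2 = ((½)*9*(-1)*10)*(-15) - 2 = -45*(-15) - 2 = 675 - 2 = 673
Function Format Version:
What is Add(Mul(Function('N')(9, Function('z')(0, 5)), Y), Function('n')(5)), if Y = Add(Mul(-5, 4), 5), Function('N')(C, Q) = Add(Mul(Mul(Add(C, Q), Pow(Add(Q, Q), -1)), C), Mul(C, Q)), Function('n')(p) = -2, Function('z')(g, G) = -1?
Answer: 673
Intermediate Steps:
Function('N')(C, Q) = Add(Mul(C, Q), Mul(Rational(1, 2), C, Pow(Q, -1), Add(C, Q))) (Function('N')(C, Q) = Add(Mul(Mul(Add(C, Q), Pow(Mul(2, Q), -1)), C), Mul(C, Q)) = Add(Mul(Mul(Add(C, Q), Mul(Rational(1, 2), Pow(Q, -1))), C), Mul(C, Q)) = Add(Mul(Mul(Rational(1, 2), Pow(Q, -1), Add(C, Q)), C), Mul(C, Q)) = Add(Mul(Rational(1, 2), C, Pow(Q, -1), Add(C, Q)), Mul(C, Q)) = Add(Mul(C, Q), Mul(Rational(1, 2), C, Pow(Q, -1), Add(C, Q))))
Y = -15 (Y = Add(-20, 5) = -15)
Add(Mul(Function('N')(9, Function('z')(0, 5)), Y), Function('n')(5)) = Add(Mul(Mul(Rational(1, 2), 9, Pow(-1, -1), Add(9, Mul(-1, Add(1, Mul(2, -1))))), -15), -2) = Add(Mul(Mul(Rational(1, 2), 9, -1, Add(9, Mul(-1, Add(1, -2)))), -15), -2) = Add(Mul(Mul(Rational(1, 2), 9, -1, Add(9, Mul(-1, -1))), -15), -2) = Add(Mul(Mul(Rational(1, 2), 9, -1, Add(9, 1)), -15), -2) = Add(Mul(Mul(Rational(1, 2), 9, -1, 10), -15), -2) = Add(Mul(-45, -15), -2) = Add(675, -2) = 673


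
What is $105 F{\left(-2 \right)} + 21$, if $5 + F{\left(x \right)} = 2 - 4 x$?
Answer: $546$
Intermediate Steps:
$F{\left(x \right)} = -3 - 4 x$ ($F{\left(x \right)} = -5 - \left(-2 + 4 x\right) = -3 - 4 x$)
$105 F{\left(-2 \right)} + 21 = 105 \left(-3 - -8\right) + 21 = 105 \left(-3 + 8\right) + 21 = 105 \cdot 5 + 21 = 525 + 21 = 546$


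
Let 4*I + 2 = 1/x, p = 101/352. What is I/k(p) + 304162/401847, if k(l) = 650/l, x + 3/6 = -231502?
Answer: 10737390342245953/14189960183256000 ≈ 0.75669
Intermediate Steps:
x = -463005/2 (x = -½ - 231502 = -463005/2 ≈ -2.3150e+5)
p = 101/352 (p = 101*(1/352) = 101/352 ≈ 0.28693)
I = -231503/463005 (I = -½ + 1/(4*(-463005/2)) = -½ + (¼)*(-2/463005) = -½ - 1/926010 = -231503/463005 ≈ -0.50000)
I/k(p) + 304162/401847 = -231503/(463005*(650/(101/352))) + 304162/401847 = -231503/(463005*(650*(352/101))) + 304162*(1/401847) = -231503/(463005*228800/101) + 304162/401847 = -231503/463005*101/228800 + 304162/401847 = -23381803/105935544000 + 304162/401847 = 10737390342245953/14189960183256000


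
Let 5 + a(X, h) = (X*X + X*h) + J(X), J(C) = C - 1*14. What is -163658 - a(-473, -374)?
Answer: -563797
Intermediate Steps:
J(C) = -14 + C (J(C) = C - 14 = -14 + C)
a(X, h) = -19 + X + X² + X*h (a(X, h) = -5 + ((X*X + X*h) + (-14 + X)) = -5 + ((X² + X*h) + (-14 + X)) = -5 + (-14 + X + X² + X*h) = -19 + X + X² + X*h)
-163658 - a(-473, -374) = -163658 - (-19 - 473 + (-473)² - 473*(-374)) = -163658 - (-19 - 473 + 223729 + 176902) = -163658 - 1*400139 = -163658 - 400139 = -563797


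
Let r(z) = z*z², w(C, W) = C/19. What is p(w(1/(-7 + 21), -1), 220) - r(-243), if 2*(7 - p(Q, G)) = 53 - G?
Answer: 28697995/2 ≈ 1.4349e+7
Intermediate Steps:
w(C, W) = C/19 (w(C, W) = C*(1/19) = C/19)
p(Q, G) = -39/2 + G/2 (p(Q, G) = 7 - (53 - G)/2 = 7 + (-53/2 + G/2) = -39/2 + G/2)
r(z) = z³
p(w(1/(-7 + 21), -1), 220) - r(-243) = (-39/2 + (½)*220) - 1*(-243)³ = (-39/2 + 110) - 1*(-14348907) = 181/2 + 14348907 = 28697995/2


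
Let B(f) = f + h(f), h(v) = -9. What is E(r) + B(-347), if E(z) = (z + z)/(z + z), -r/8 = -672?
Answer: -355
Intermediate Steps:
r = 5376 (r = -8*(-672) = 5376)
E(z) = 1 (E(z) = (2*z)/((2*z)) = (2*z)*(1/(2*z)) = 1)
B(f) = -9 + f (B(f) = f - 9 = -9 + f)
E(r) + B(-347) = 1 + (-9 - 347) = 1 - 356 = -355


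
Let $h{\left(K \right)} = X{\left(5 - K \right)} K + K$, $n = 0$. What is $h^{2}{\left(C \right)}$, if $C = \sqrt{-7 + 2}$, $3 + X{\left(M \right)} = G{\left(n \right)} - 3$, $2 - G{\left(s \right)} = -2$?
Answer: $-5$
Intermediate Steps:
$G{\left(s \right)} = 4$ ($G{\left(s \right)} = 2 - -2 = 2 + 2 = 4$)
$X{\left(M \right)} = -2$ ($X{\left(M \right)} = -3 + \left(4 - 3\right) = -3 + 1 = -2$)
$C = i \sqrt{5}$ ($C = \sqrt{-5} = i \sqrt{5} \approx 2.2361 i$)
$h{\left(K \right)} = - K$ ($h{\left(K \right)} = - 2 K + K = - K$)
$h^{2}{\left(C \right)} = \left(- i \sqrt{5}\right)^{2} = -5$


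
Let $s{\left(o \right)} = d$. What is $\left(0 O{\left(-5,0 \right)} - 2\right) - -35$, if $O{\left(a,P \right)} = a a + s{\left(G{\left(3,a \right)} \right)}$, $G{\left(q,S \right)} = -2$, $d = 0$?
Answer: $33$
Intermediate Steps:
$s{\left(o \right)} = 0$
$O{\left(a,P \right)} = a^{2}$ ($O{\left(a,P \right)} = a a + 0 = a^{2} + 0 = a^{2}$)
$\left(0 O{\left(-5,0 \right)} - 2\right) - -35 = \left(0 \left(-5\right)^{2} - 2\right) - -35 = \left(0 \cdot 25 - 2\right) + 35 = \left(0 - 2\right) + 35 = -2 + 35 = 33$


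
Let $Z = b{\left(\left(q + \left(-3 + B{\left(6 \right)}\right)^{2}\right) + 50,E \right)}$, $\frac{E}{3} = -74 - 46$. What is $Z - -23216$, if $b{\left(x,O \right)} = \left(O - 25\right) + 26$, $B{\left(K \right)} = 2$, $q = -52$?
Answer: $22857$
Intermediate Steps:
$E = -360$ ($E = 3 \left(-74 - 46\right) = 3 \left(-120\right) = -360$)
$b{\left(x,O \right)} = 1 + O$ ($b{\left(x,O \right)} = \left(-25 + O\right) + 26 = 1 + O$)
$Z = -359$ ($Z = 1 - 360 = -359$)
$Z - -23216 = -359 - -23216 = -359 + 23216 = 22857$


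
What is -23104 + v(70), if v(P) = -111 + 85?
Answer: -23130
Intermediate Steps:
v(P) = -26
-23104 + v(70) = -23104 - 26 = -23130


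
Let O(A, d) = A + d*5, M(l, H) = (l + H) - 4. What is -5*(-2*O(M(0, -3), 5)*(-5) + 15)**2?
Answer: -190125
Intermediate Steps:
M(l, H) = -4 + H + l (M(l, H) = (H + l) - 4 = -4 + H + l)
O(A, d) = A + 5*d
-5*(-2*O(M(0, -3), 5)*(-5) + 15)**2 = -5*(-2*((-4 - 3 + 0) + 5*5)*(-5) + 15)**2 = -5*(-2*(-7 + 25)*(-5) + 15)**2 = -5*(-2*18*(-5) + 15)**2 = -5*(-36*(-5) + 15)**2 = -5*(180 + 15)**2 = -5*195**2 = -5*38025 = -190125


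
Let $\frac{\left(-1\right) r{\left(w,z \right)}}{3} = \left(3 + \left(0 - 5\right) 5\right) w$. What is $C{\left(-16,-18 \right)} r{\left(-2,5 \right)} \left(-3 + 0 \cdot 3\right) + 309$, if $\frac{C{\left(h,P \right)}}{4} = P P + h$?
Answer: $488181$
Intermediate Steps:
$C{\left(h,P \right)} = 4 h + 4 P^{2}$ ($C{\left(h,P \right)} = 4 \left(P P + h\right) = 4 \left(P^{2} + h\right) = 4 \left(h + P^{2}\right) = 4 h + 4 P^{2}$)
$r{\left(w,z \right)} = 66 w$ ($r{\left(w,z \right)} = - 3 \left(3 + \left(0 - 5\right) 5\right) w = - 3 \left(3 - 25\right) w = - 3 \left(- 22 w\right) = 66 w$)
$C{\left(-16,-18 \right)} r{\left(-2,5 \right)} \left(-3 + 0 \cdot 3\right) + 309 = \left(4 \left(-16\right) + 4 \left(-18\right)^{2}\right) 66 \left(-2\right) \left(-3 + 0 \cdot 3\right) + 309 = \left(-64 + 4 \cdot 324\right) \left(- 132 \left(-3 + 0\right)\right) + 309 = \left(-64 + 1296\right) \left(\left(-132\right) \left(-3\right)\right) + 309 = 1232 \cdot 396 + 309 = 487872 + 309 = 488181$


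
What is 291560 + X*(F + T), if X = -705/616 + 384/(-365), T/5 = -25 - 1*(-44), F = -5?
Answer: 6550990219/22484 ≈ 2.9136e+5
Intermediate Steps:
T = 95 (T = 5*(-25 - 1*(-44)) = 5*(-25 + 44) = 5*19 = 95)
X = -493869/224840 (X = -705*1/616 + 384*(-1/365) = -705/616 - 384/365 = -493869/224840 ≈ -2.1965)
291560 + X*(F + T) = 291560 - 493869*(-5 + 95)/224840 = 291560 - 493869/224840*90 = 291560 - 4444821/22484 = 6550990219/22484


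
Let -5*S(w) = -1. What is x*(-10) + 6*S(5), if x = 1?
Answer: -44/5 ≈ -8.8000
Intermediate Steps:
S(w) = ⅕ (S(w) = -⅕*(-1) = ⅕)
x*(-10) + 6*S(5) = 1*(-10) + 6*(⅕) = -10 + 6/5 = -44/5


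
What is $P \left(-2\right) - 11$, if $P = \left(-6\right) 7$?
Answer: $73$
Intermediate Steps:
$P = -42$
$P \left(-2\right) - 11 = \left(-42\right) \left(-2\right) - 11 = 84 + \left(-59 + 48\right) = 84 - 11 = 73$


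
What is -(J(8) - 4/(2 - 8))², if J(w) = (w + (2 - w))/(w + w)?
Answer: -361/576 ≈ -0.62674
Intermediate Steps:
J(w) = 1/w (J(w) = 2/((2*w)) = 2*(1/(2*w)) = 1/w)
-(J(8) - 4/(2 - 8))² = -(1/8 - 4/(2 - 8))² = -(⅛ - 4/(-6))² = -(⅛ - 4*(-⅙))² = -(⅛ + ⅔)² = -(19/24)² = -1*361/576 = -361/576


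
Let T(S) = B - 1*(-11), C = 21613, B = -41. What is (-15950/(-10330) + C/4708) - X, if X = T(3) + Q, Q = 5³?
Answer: -432184091/4863364 ≈ -88.865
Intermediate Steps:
T(S) = -30 (T(S) = -41 - 1*(-11) = -41 + 11 = -30)
Q = 125
X = 95 (X = -30 + 125 = 95)
(-15950/(-10330) + C/4708) - X = (-15950/(-10330) + 21613/4708) - 1*95 = (-15950*(-1/10330) + 21613*(1/4708)) - 95 = (1595/1033 + 21613/4708) - 95 = 29835489/4863364 - 95 = -432184091/4863364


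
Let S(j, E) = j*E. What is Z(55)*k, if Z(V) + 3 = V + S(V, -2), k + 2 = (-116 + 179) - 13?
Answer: -2784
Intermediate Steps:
S(j, E) = E*j
k = 48 (k = -2 + ((-116 + 179) - 13) = -2 + (63 - 13) = -2 + 50 = 48)
Z(V) = -3 - V (Z(V) = -3 + (V - 2*V) = -3 - V)
Z(55)*k = (-3 - 1*55)*48 = (-3 - 55)*48 = -58*48 = -2784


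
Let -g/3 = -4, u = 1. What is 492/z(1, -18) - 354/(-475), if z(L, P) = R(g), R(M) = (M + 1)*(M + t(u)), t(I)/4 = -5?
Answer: -49221/12350 ≈ -3.9855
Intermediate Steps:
g = 12 (g = -3*(-4) = 12)
t(I) = -20 (t(I) = 4*(-5) = -20)
R(M) = (1 + M)*(-20 + M) (R(M) = (M + 1)*(M - 20) = (1 + M)*(-20 + M))
z(L, P) = -104 (z(L, P) = -20 + 12² - 19*12 = -20 + 144 - 228 = -104)
492/z(1, -18) - 354/(-475) = 492/(-104) - 354/(-475) = 492*(-1/104) - 354*(-1/475) = -123/26 + 354/475 = -49221/12350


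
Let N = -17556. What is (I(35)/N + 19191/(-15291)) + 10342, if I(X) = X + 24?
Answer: 308439958763/29827644 ≈ 10341.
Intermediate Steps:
I(X) = 24 + X
(I(35)/N + 19191/(-15291)) + 10342 = ((24 + 35)/(-17556) + 19191/(-15291)) + 10342 = (59*(-1/17556) + 19191*(-1/15291)) + 10342 = (-59/17556 - 6397/5097) + 10342 = -37535485/29827644 + 10342 = 308439958763/29827644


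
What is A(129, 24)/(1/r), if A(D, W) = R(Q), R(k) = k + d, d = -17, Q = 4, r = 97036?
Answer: -1261468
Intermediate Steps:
R(k) = -17 + k (R(k) = k - 17 = -17 + k)
A(D, W) = -13 (A(D, W) = -17 + 4 = -13)
A(129, 24)/(1/r) = -13/(1/97036) = -13/1/97036 = -13*97036 = -1261468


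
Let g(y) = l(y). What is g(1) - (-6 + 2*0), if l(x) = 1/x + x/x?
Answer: 8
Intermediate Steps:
l(x) = 1 + 1/x (l(x) = 1/x + 1 = 1 + 1/x)
g(y) = (1 + y)/y
g(1) - (-6 + 2*0) = (1 + 1)/1 - (-6 + 2*0) = 1*2 - (-6 + 0) = 2 - 1*(-6) = 2 + 6 = 8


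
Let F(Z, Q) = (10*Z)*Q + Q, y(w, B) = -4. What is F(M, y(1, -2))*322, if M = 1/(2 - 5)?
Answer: 9016/3 ≈ 3005.3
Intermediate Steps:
M = -⅓ (M = 1/(-3) = -⅓ ≈ -0.33333)
F(Z, Q) = Q + 10*Q*Z (F(Z, Q) = 10*Q*Z + Q = Q + 10*Q*Z)
F(M, y(1, -2))*322 = -4*(1 + 10*(-⅓))*322 = -4*(1 - 10/3)*322 = -4*(-7/3)*322 = (28/3)*322 = 9016/3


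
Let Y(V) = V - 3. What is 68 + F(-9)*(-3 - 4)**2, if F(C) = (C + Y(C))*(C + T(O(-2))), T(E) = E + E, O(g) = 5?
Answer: -961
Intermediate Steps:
Y(V) = -3 + V
T(E) = 2*E
F(C) = (-3 + 2*C)*(10 + C) (F(C) = (C + (-3 + C))*(C + 2*5) = (-3 + 2*C)*(C + 10) = (-3 + 2*C)*(10 + C))
68 + F(-9)*(-3 - 4)**2 = 68 + (-30 + 2*(-9)**2 + 17*(-9))*(-3 - 4)**2 = 68 + (-30 + 2*81 - 153)*(-7)**2 = 68 + (-30 + 162 - 153)*49 = 68 - 21*49 = 68 - 1029 = -961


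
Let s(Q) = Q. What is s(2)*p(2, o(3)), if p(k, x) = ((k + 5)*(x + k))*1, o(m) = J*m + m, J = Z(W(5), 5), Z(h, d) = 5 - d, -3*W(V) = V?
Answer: 70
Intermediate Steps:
W(V) = -V/3
J = 0 (J = 5 - 1*5 = 5 - 5 = 0)
o(m) = m (o(m) = 0*m + m = 0 + m = m)
p(k, x) = (5 + k)*(k + x) (p(k, x) = ((5 + k)*(k + x))*1 = (5 + k)*(k + x))
s(2)*p(2, o(3)) = 2*(2² + 5*2 + 5*3 + 2*3) = 2*(4 + 10 + 15 + 6) = 2*35 = 70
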